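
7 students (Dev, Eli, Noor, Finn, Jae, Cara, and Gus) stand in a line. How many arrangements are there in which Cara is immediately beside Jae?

1440

Glue Cara and Jae into one block (2 internal orders), leaving 6 units to arrange in a row.
That gives 2 × 6! = 2 × 720 = 1440.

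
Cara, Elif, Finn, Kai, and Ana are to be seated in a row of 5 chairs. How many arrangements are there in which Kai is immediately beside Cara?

Place the 3 others and the Kai-Cara pair as 4 objects in a line; the pair has 2 internal arrangements.
That gives 2 × 4! = 2 × 24 = 48.

48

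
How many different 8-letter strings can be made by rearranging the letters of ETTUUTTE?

420

The 8 letters of ETTUUTTE have repeats: E appearing twice, T appearing 4 times, and U appearing twice.
So there are 8! / (4!·2!·2!) = 420 distinguishable arrangements.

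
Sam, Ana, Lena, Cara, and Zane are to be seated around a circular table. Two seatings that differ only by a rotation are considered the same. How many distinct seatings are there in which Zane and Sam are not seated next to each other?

Without the restriction there are (4)! = 24 seatings.
Those with Zane next to Sam: fuse the pair into one unit and seat 4 units around a circle — 2·(3)! = 12.
Subtracting, 24 − 12 = 12.

12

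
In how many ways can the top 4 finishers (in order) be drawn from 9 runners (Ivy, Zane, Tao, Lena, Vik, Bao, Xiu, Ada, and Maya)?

3024

This is an ordered selection of 4 from 9: P(9,4).
That gives 9 × 8 × 7 × 6 = 3024.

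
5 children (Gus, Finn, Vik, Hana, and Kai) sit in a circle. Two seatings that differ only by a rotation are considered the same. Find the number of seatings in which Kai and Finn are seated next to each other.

Treat {Kai, Finn} as one unit (2 internal orders) and seat the resulting 4 units around the table: (3)! circular arrangements.
So 2 × (3)! = 2 × 6 = 12.

12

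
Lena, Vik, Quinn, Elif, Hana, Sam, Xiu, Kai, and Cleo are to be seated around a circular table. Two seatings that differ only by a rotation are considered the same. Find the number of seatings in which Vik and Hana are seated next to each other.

Glue Vik and Hana into a block (2 internal orders). Seating 8 units around a circle gives (7)! arrangements.
So 2 × (7)! = 2 × 5040 = 10080.

10080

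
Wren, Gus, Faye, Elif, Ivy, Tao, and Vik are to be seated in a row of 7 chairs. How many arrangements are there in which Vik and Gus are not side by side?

3600

There are 7! = 5040 arrangements in all. If Vik and Gus are adjacent, merging them into one block gives 2·(6)! = 1440 arrangements.
Complementary counting: 5040 − 1440 = 3600.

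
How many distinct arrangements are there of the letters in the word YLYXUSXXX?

7560

YLYXUSXXX has 9 letters with X appearing 4 times and Y appearing twice.
The number of distinct arrangements is 9!/(4!·2!) = 362880/48 = 7560.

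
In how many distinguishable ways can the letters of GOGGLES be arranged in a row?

840

The 7 letters of GOGGLES have repeats: G appearing 3 times.
So there are 7! / (3!) = 840 distinguishable arrangements.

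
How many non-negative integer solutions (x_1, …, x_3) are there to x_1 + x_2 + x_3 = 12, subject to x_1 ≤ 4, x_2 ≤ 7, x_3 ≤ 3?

Ignoring the caps, the number of non-negative solutions to x_1+…+x_3 = 12 is C(14,2) = 91.
Subtract solutions that violate a single cap (substitute x_i' = x_i − (cap_i+1)): x_1 ≥ 5 gives C(9,2) = 36; x_2 ≥ 8 gives C(6,2) = 15; x_3 ≥ 4 gives C(10,2) = 45. Together 96.
Add back pairs where two caps are both exceeded: 0 + 10 + 1 = 11.
By inclusion–exclusion the count is 91 − 96 + 11 = 6.

6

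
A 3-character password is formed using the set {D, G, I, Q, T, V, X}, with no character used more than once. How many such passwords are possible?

Choose and order 3 of the 7 symbols: the first character has 7 options, the next 6, then 5.
That product is 7 × 6 × 5 = 210.

210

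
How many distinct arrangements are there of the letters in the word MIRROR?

MIRROR has 6 letters with R appearing 3 times.
The number of distinct arrangements is 6!/(3!) = 720/6 = 120.

120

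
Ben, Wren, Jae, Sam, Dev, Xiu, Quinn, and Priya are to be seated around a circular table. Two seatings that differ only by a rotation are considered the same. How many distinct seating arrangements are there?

Seat Ben anywhere (absorbing the rotational symmetry), then permute the other 7: (7)! = 5040.

5040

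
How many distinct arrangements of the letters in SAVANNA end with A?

With the last slot taken by A, it remains to arrange the other 6 letters (SVANNA).
Those 6 letters have A appearing twice and N appearing twice, giving (6)!/(2!·2!) = 180.

180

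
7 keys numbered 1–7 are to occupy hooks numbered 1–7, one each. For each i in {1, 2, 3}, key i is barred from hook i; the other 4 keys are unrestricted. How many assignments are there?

3216

Let Aᵢ (for i ∈ {1, 2, 3}) be the placements that put key i in its forbidden hook. Any j of these fix j positions, leaving (7−j)! ways to fill the rest, and there are C(3,j) ways to pick which j.
By inclusion–exclusion, the number of valid placements is Σ_{j=0}^{3} (−1)^j C(3,j)·(7−j)!.
Computing: 5040 − 2160 + 360 − 24 = 3216.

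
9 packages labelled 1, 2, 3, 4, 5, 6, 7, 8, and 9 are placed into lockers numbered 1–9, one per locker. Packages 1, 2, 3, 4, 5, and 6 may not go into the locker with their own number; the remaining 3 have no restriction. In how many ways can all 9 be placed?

183822

Let Aᵢ (for 1 ≤ i ≤ 6) be the placements that put package i in its forbidden locker. Any j of these fix j positions, leaving (9−j)! ways to fill the rest, and there are C(6,j) ways to pick which j.
By inclusion–exclusion, the number of valid placements is Σ_{j=0}^{6} (−1)^j C(6,j)·(9−j)!.
Computing: 362880 − 241920 + 75600 − 14400 + 1800 − 144 + 6 = 183822.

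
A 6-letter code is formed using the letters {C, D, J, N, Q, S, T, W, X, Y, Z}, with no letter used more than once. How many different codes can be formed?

This is a permutation of 6 out of 11: P(11,6) = 11!/5!.
That product is 11 × 10 × 9 × 8 × 7 × 6 = 332640.

332640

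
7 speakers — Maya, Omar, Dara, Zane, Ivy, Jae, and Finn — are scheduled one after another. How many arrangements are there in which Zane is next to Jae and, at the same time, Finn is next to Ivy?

480

Treat {Zane,Jae} as one block (2 orders) and {Finn,Ivy} as another (2 orders).
That leaves 5 units to arrange: 2 × 2 × 5! = 4 × 120 = 480.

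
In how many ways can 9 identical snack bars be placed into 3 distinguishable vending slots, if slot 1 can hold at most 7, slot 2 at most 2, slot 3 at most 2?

6

Ignoring the caps, the number of non-negative solutions to x_1+…+x_3 = 9 is C(11,2) = 55.
Subtract solutions that violate a single cap (substitute x_i' = x_i − (cap_i+1)): x_1 ≥ 8 gives C(3,2) = 3; x_2 ≥ 3 gives C(8,2) = 28; x_3 ≥ 3 gives C(8,2) = 28. Together 59.
Add back pairs where two caps are both exceeded: 0 + 0 + 10 = 10.
By inclusion–exclusion the count is 55 − 59 + 10 = 6.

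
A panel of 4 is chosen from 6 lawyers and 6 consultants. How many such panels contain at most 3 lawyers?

Split by how many lawyers are chosen (0 through 3).
Sum: C(6,0)·C(6,4) + C(6,1)·C(6,3) + C(6,2)·C(6,2) + C(6,3)·C(6,1) = 15 + 120 + 225 + 120 = 480.

480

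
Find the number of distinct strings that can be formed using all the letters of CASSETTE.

Letter multiplicities in CASSETTE: A×1, C×1, E×2, S×2, T×2.
The number of distinct arrangements is 8!/(2!·2!·2!) = 40320/8 = 5040.

5040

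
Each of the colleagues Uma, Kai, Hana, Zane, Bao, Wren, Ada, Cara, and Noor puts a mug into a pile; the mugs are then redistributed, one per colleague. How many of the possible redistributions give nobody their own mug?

133496

Count assignments avoiding every fixed point. For any j of the 9 colleagues fixed to their own mug, the other 9−j can be arranged in (9−j)! ways.
By inclusion–exclusion this is Σ_{j=0}^{9} (−1)^j C(9,j)·(9−j)!.
Computing: 362880 − 362880 + 181440 − 60480 + 15120 − 3024 + 504 − 72 + 9 − 1 = 133496.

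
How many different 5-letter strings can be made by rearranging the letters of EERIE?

20

The 5 letters of EERIE have repeats: E appearing 3 times.
The number of distinct arrangements is 5!/(3!) = 120/6 = 20.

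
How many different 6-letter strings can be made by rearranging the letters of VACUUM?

360

The 6 letters of VACUUM have repeats: U appearing twice.
The number of distinct arrangements is 6!/(2!) = 720/2 = 360.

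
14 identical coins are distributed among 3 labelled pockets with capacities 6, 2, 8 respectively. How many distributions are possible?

By stars and bars, unrestricted non-negative solutions to x_1+…+x_3 = 14 number C(14+2,2) = 120.
Subtract solutions that violate a single cap (substitute x_i' = x_i − (cap_i+1)): x_1 ≥ 7 gives C(9,2) = 36; x_2 ≥ 3 gives C(13,2) = 78; x_3 ≥ 9 gives C(7,2) = 21. Together 135.
Add back pairs where two caps are both exceeded: 15 + 0 + 6 = 21.
By inclusion–exclusion the count is 120 − 135 + 21 = 6.

6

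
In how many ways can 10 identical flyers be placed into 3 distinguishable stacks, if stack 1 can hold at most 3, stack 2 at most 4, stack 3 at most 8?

By stars and bars, unrestricted non-negative solutions to x_1+…+x_3 = 10 number C(10+2,2) = 66.
Subtract solutions that violate a single cap (substitute x_i' = x_i − (cap_i+1)): x_1 ≥ 4 gives C(8,2) = 28; x_2 ≥ 5 gives C(7,2) = 21; x_3 ≥ 9 gives C(3,2) = 3. Together 52.
Add back pairs where two caps are both exceeded: 3 + 0 + 0 = 3.
By inclusion–exclusion the count is 66 − 52 + 3 = 17.

17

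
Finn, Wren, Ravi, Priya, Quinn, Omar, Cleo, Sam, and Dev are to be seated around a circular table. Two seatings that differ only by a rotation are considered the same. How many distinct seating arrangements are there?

Around a circle, 9 distinct people have 9!/9 = (8)! = 40320 rotationally distinct seatings.

40320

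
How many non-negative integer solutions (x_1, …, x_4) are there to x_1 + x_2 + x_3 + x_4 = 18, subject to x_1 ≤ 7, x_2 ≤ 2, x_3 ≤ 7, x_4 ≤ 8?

Ignoring the caps, the number of non-negative solutions to x_1+…+x_4 = 18 is C(21,3) = 1330.
Subtract solutions that violate a single cap (substitute x_i' = x_i − (cap_i+1)): x_1 ≥ 8 gives C(13,3) = 286; x_2 ≥ 3 gives C(18,3) = 816; x_3 ≥ 8 gives C(13,3) = 286; x_4 ≥ 9 gives C(12,3) = 220. Together 1608.
Add back pairs where two caps are both exceeded: 120 + 10 + 4 + 120 + 84 + 4 = 342.
By inclusion–exclusion the count is 1330 − 1608 + 342 = 64.

64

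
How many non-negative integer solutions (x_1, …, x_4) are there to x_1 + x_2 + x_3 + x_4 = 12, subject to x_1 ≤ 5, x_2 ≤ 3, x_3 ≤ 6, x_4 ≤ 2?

Without the upper bounds there are C(15,3) = 455 ways to split 12 among 4 variables.
Subtract solutions that violate a single cap (substitute x_i' = x_i − (cap_i+1)): x_1 ≥ 6 gives C(9,3) = 84; x_2 ≥ 4 gives C(11,3) = 165; x_3 ≥ 7 gives C(8,3) = 56; x_4 ≥ 3 gives C(12,3) = 220. Together 525.
Add back pairs where two caps are both exceeded: 10 + 0 + 20 + 4 + 56 + 10 = 100.
By inclusion–exclusion the count is 455 − 525 + 100 = 30.

30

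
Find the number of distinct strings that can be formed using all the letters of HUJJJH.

The 6 letters of HUJJJH have repeats: H appearing twice and J appearing 3 times.
So there are 6! / (3!·2!) = 60 distinguishable arrangements.

60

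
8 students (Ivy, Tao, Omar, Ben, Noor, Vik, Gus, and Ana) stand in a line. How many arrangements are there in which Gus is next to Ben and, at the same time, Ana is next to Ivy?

Treat {Gus,Ben} as one block (2 orders) and {Ana,Ivy} as another (2 orders).
That leaves 6 units to arrange: 2 × 2 × 6! = 4 × 720 = 2880.

2880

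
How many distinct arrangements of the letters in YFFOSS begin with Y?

Fix Y in the first position and arrange the remaining 5 letters.
Those 5 letters have F appearing twice and S appearing twice, giving (5)!/(2!·2!) = 30.

30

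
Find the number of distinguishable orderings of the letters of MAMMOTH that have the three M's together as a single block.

Treat the 3 copies of M as a single block. The multiset to arrange is then {MMM, A, H, O, T}, 5 items in all.
All 5 items are distinct, so there are (5)! = 120 arrangements.

120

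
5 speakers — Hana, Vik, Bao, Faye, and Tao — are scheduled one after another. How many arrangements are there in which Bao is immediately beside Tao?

Glue Bao and Tao into one block (2 internal orders), leaving 4 units to arrange in a row.
So the count is 2·(4)! = 48.

48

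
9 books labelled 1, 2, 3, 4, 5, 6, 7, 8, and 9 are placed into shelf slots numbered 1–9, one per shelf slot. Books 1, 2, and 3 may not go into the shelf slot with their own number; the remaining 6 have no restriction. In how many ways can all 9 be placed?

256320

Let Aᵢ (for i ∈ {1, 2, 3}) be the placements that put book i in its forbidden shelf slot. Any j of these fix j positions, leaving (9−j)! ways to fill the rest, and there are C(3,j) ways to pick which j.
By inclusion–exclusion, the number of valid placements is Σ_{j=0}^{3} (−1)^j C(3,j)·(9−j)!.
Computing: 362880 − 120960 + 15120 − 720 = 256320.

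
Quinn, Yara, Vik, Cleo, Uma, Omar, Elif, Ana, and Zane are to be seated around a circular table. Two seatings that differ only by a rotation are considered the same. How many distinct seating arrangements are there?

40320

Fix one person's seat to break rotational symmetry; the remaining 8 people can be arranged in (8)! = 40320 ways.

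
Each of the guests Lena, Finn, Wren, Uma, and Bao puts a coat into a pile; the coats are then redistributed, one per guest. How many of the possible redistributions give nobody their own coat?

44

This is the derangement count D_5: permutations of 5 items with no fixed point.
By inclusion–exclusion this is Σ_{j=0}^{5} (−1)^j C(5,j)·(5−j)!.
Computing: 120 − 120 + 60 − 20 + 5 − 1 = 44.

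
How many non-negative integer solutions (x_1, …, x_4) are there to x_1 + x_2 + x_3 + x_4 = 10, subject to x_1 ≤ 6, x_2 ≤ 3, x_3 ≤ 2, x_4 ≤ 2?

18

Ignoring the caps, the number of non-negative solutions to x_1+…+x_4 = 10 is C(13,3) = 286.
Subtract solutions that violate a single cap (substitute x_i' = x_i − (cap_i+1)): x_1 ≥ 7 gives C(6,3) = 20; x_2 ≥ 4 gives C(9,3) = 84; x_3 ≥ 3 gives C(10,3) = 120; x_4 ≥ 3 gives C(10,3) = 120. Together 344.
Add back pairs where two caps are both exceeded: 0 + 1 + 1 + 20 + 20 + 35 = 77.
Subtract triples: 0 + 0 + 0 + 1 = 1.
By inclusion–exclusion the count is 286 − 344 + 77 − 1 = 18.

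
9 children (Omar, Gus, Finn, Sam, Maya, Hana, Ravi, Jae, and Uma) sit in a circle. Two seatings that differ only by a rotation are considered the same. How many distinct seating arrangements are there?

40320

Seat Omar anywhere (absorbing the rotational symmetry), then permute the other 8: (8)! = 40320.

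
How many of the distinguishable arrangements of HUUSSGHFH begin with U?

3360

With the first slot taken by U, it remains to arrange the other 8 letters (HUSSGHFH).
Those 8 letters have H appearing 3 times and S appearing twice, giving (8)!/(3!·2!) = 3360.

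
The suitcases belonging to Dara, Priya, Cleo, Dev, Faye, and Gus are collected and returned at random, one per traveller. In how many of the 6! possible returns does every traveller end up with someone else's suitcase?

This is the derangement count D_6: permutations of 6 items with no fixed point.
By inclusion–exclusion this is Σ_{j=0}^{6} (−1)^j C(6,j)·(6−j)!.
Computing: 720 − 720 + 360 − 120 + 30 − 6 + 1 = 265.

265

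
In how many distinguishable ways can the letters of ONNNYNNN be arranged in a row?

Letter multiplicities in ONNNYNNN: N×6, O×1, Y×1.
So there are 8! / (6!) = 56 distinguishable arrangements.

56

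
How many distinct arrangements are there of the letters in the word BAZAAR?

120

The 6 letters of BAZAAR have repeats: A appearing 3 times.
So there are 6! / (3!) = 120 distinguishable arrangements.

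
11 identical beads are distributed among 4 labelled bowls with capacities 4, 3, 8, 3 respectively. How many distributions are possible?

70

By stars and bars, unrestricted non-negative solutions to x_1+…+x_4 = 11 number C(11+3,3) = 364.
Subtract solutions that violate a single cap (substitute x_i' = x_i − (cap_i+1)): x_1 ≥ 5 gives C(9,3) = 84; x_2 ≥ 4 gives C(10,3) = 120; x_3 ≥ 9 gives C(5,3) = 10; x_4 ≥ 4 gives C(10,3) = 120. Together 334.
Add back pairs where two caps are both exceeded: 10 + 0 + 10 + 0 + 20 + 0 = 40.
By inclusion–exclusion the count is 364 − 334 + 40 = 70.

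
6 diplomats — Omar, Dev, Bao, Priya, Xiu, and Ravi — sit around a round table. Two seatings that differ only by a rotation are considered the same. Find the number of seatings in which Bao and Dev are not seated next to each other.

Without the restriction there are (5)! = 120 seatings.
Those with Bao next to Dev: fuse the pair into one unit and seat 5 units around a circle — 2·(4)! = 48.
Subtracting, 120 − 48 = 72.

72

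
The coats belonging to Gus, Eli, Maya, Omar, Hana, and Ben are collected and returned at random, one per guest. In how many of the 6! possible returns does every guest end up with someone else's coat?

265

Let Aᵢ be the assignments in which guest i gets their own coat. We want the size of the complement of A₁∪…∪A_6.
By inclusion–exclusion this is Σ_{j=0}^{6} (−1)^j C(6,j)·(6−j)!.
Computing: 720 − 720 + 360 − 120 + 30 − 6 + 1 = 265.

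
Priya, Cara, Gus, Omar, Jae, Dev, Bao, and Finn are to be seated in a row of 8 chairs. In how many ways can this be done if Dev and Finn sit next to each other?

10080

Place the 6 others and the Dev-Finn pair as 7 objects in a line; the pair has 2 internal arrangements.
So the count is 2·(7)! = 10080.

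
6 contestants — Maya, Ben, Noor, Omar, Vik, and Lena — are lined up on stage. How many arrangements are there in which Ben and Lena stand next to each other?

240

Glue Ben and Lena into one block (2 internal orders), leaving 5 units to arrange in a row.
So the count is 2·(5)! = 240.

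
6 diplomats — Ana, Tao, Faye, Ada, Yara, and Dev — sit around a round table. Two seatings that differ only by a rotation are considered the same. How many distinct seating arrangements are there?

120

Seat Ana anywhere (absorbing the rotational symmetry), then permute the other 5: (5)! = 120.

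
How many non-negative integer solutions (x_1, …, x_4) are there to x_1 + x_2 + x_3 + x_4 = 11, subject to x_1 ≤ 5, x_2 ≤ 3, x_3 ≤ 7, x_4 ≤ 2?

53

By stars and bars, unrestricted non-negative solutions to x_1+…+x_4 = 11 number C(11+3,3) = 364.
Subtract solutions that violate a single cap (substitute x_i' = x_i − (cap_i+1)): x_1 ≥ 6 gives C(8,3) = 56; x_2 ≥ 4 gives C(10,3) = 120; x_3 ≥ 8 gives C(6,3) = 20; x_4 ≥ 3 gives C(11,3) = 165. Together 361.
Add back pairs where two caps are both exceeded: 4 + 0 + 10 + 0 + 35 + 1 = 50.
By inclusion–exclusion the count is 364 − 361 + 50 = 53.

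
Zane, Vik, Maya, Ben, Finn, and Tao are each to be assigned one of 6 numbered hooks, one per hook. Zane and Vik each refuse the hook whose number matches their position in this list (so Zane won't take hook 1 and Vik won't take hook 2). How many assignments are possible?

Let Aᵢ (for i ∈ {1, 2}) be the placements that put person i in their forbidden hook. Any j of these fix j positions, leaving (6−j)! ways to fill the rest, and there are C(2,j) ways to pick which j.
By inclusion–exclusion, the number of valid placements is Σ_{j=0}^{2} (−1)^j C(2,j)·(6−j)!.
Computing: 720 − 240 + 24 = 504.

504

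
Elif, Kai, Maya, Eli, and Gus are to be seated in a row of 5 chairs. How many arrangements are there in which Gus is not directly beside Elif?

There are 5! = 120 arrangements in all. If Gus and Elif are adjacent, merging them into one block gives 2·(4)! = 48 arrangements.
Complementary counting: 120 − 48 = 72.

72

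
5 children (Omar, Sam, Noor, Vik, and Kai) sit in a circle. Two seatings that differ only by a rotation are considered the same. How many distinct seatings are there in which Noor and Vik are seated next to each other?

Glue Noor and Vik into a block (2 internal orders). Seating 4 units around a circle gives (3)! arrangements.
So 2 × (3)! = 2 × 6 = 12.

12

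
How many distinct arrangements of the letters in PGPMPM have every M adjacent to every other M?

20

Treat the 2 copies of M as a single block. The multiset to arrange is then {MM, G, P, P, P}, 5 items in all.
That gives (5)!/(3!) = 20 arrangements.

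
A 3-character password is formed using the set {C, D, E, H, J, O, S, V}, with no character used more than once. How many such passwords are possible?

336

This is a permutation of 3 out of 8: P(8,3) = 8!/5!.
That product is 8 × 7 × 6 = 336.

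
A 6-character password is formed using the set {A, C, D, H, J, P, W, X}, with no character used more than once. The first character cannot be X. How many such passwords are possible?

The first character has 8−1 = 7 choices (anything except X).
The remaining 5 characters are filled from the other 7 symbols without repetition: 7 × 6 × 5 × 4 × 3 = 2520.
Total: 7 × 2520 = 17640.

17640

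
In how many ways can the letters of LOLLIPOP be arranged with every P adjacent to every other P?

420

Treat the 2 copies of P as a single block. The multiset to arrange is then {PP, I, L, L, L, O, O}, 7 items in all.
That gives (7)!/(3!·2!) = 420 arrangements.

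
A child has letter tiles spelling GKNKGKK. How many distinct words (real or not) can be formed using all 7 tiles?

The 7 letters of GKNKGKK have repeats: G appearing twice and K appearing 4 times.
Dividing 7! = 5040 by 4!·2! = 48 for the repeated letters gives 105.

105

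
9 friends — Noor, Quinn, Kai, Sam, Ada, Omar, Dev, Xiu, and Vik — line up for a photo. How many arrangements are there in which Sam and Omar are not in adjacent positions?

282240

Of the 9! = 362880 arrangements, those with Sam and Omar adjacent number 2 × 8! = 80640 (treat the pair as a block with 2 internal orders).
So 362880 − 80640 = 282240 arrangements keep them apart.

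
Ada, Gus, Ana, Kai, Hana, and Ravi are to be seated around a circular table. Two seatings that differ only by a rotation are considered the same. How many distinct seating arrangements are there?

Around a circle, 6 distinct people have 6!/6 = (5)! = 120 rotationally distinct seatings.

120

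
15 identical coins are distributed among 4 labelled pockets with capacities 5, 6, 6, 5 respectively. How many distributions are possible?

110

By stars and bars, unrestricted non-negative solutions to x_1+…+x_4 = 15 number C(15+3,3) = 816.
Subtract solutions that violate a single cap (substitute x_i' = x_i − (cap_i+1)): x_1 ≥ 6 gives C(12,3) = 220; x_2 ≥ 7 gives C(11,3) = 165; x_3 ≥ 7 gives C(11,3) = 165; x_4 ≥ 6 gives C(12,3) = 220. Together 770.
Add back pairs where two caps are both exceeded: 10 + 10 + 20 + 4 + 10 + 10 = 64.
By inclusion–exclusion the count is 816 − 770 + 64 = 110.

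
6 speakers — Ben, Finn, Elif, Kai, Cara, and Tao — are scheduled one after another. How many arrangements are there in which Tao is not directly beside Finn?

There are 6! = 720 arrangements in all. If Tao and Finn are adjacent, merging them into one block gives 2·(5)! = 240 arrangements.
So 720 − 240 = 480 arrangements keep them apart.

480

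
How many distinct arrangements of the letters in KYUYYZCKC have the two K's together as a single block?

3360

Treat the 2 copies of K as a single block. The multiset to arrange is then {KK, C, C, U, Y, Y, Y, Z}, 8 items in all.
That gives (8)!/(3!·2!) = 3360 arrangements.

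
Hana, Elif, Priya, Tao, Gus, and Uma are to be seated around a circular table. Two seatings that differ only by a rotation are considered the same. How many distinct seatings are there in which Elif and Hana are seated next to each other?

Glue Elif and Hana into a block (2 internal orders). Seating 5 units around a circle gives (4)! arrangements.
So 2 × (4)! = 2 × 24 = 48.

48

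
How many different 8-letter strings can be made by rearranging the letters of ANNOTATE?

ANNOTATE has 8 letters with A appearing twice, N appearing twice, and T appearing twice.
So there are 8! / (2!·2!·2!) = 5040 distinguishable arrangements.

5040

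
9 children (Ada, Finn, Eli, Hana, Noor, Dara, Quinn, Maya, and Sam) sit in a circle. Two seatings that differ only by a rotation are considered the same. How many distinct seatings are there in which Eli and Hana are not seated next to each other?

30240

Without the restriction there are (8)! = 40320 seatings.
Those with Eli next to Hana: fuse the pair into one unit and seat 8 units around a circle — 2·(7)! = 10080.
Subtracting, 40320 − 10080 = 30240.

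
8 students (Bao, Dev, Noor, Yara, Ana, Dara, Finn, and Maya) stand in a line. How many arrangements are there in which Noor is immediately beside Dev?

Place the 6 others and the Noor-Dev pair as 7 objects in a line; the pair has 2 internal arrangements.
That gives 2 × 7! = 2 × 5040 = 10080.

10080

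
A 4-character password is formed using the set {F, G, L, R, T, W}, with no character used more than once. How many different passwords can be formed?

360

With no repetition, fill the 4 characters in order: 6 choices, then 5, down to 3.
That product is 6 × 5 × 4 × 3 = 360.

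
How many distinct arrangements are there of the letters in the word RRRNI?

The 5 letters of RRRNI have repeats: R appearing 3 times.
So there are 5! / (3!) = 20 distinguishable arrangements.

20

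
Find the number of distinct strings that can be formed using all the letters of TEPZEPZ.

Letter multiplicities in TEPZEPZ: E×2, P×2, T×1, Z×2.
So there are 7! / (2!·2!·2!) = 630 distinguishable arrangements.

630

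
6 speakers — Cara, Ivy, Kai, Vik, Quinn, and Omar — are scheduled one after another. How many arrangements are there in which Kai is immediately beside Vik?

240

Treat {Kai, Vik} as a single unit. There are 5 units to order, and the pair itself can be ordered 2 ways.
So the count is 2·(5)! = 240.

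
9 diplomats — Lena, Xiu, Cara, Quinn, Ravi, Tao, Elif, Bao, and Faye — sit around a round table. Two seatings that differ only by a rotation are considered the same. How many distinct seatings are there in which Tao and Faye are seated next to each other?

Glue Tao and Faye into a block (2 internal orders). Seating 8 units around a circle gives (7)! arrangements.
So 2 × (7)! = 2 × 5040 = 10080.

10080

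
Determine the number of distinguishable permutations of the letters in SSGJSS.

Letter multiplicities in SSGJSS: G×1, J×1, S×4.
So there are 6! / (4!) = 30 distinguishable arrangements.

30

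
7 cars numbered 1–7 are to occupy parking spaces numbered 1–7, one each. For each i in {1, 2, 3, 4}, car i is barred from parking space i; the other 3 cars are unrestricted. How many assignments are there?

Let Aᵢ (for 1 ≤ i ≤ 4) be the placements that put car i in its forbidden parking space. Any j of these fix j positions, leaving (7−j)! ways to fill the rest, and there are C(4,j) ways to pick which j.
By inclusion–exclusion, the number of valid placements is Σ_{j=0}^{4} (−1)^j C(4,j)·(7−j)!.
Computing: 5040 − 2880 + 720 − 96 + 6 = 2790.

2790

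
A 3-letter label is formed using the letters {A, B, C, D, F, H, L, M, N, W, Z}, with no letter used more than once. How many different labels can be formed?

990

This is a permutation of 3 out of 11: P(11,3) = 11!/8!.
11 × 10 × 9 = 990.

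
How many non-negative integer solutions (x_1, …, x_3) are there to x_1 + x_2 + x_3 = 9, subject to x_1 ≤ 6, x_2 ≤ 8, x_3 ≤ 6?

Ignoring the caps, the number of non-negative solutions to x_1+…+x_3 = 9 is C(11,2) = 55.
Subtract solutions that violate a single cap (substitute x_i' = x_i − (cap_i+1)): x_1 ≥ 7 gives C(4,2) = 6; x_2 ≥ 9 gives C(2,2) = 1; x_3 ≥ 7 gives C(4,2) = 6. Together 13.
No two caps can be exceeded simultaneously, so the pair terms are all 0.
By inclusion–exclusion the count is 55 − 13 + 0 = 42.

42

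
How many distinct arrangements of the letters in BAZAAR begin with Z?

Fix Z in the first position and arrange the remaining 5 letters.
Those 5 letters have A appearing 3 times, giving (5)!/(3!) = 20.

20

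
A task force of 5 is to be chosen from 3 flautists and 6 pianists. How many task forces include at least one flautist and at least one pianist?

Total 5-person selections from all 9: C(9,5) = 126.
Selections missing a whole group: no flautists → C(6,5) = 6; no pianists → C(3,5) = 0.
Both groups omitted at once is impossible, so 126 − 6 = 120.

120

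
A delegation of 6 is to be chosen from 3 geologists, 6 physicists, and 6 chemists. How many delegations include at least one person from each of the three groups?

3915

With no constraint there are C(15,6) = 5005 possible selections.
Subtract selections that omit an entire group: no geologists → C(12,6) = 924; no physicists → C(9,6) = 84; no chemists → C(9,6) = 84.
Add back selections omitting two groups (i.e. drawn from a single group): C(3,6) + C(6,6) + C(6,6) = 2.
By inclusion–exclusion: 5005 − 1092 + 2 = 3915.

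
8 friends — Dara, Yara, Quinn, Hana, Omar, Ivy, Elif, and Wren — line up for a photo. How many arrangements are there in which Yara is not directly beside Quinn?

There are 8! = 40320 arrangements in all. If Yara and Quinn are adjacent, merging them into one block gives 2·(7)! = 10080 arrangements.
Complementary counting: 40320 − 10080 = 30240.

30240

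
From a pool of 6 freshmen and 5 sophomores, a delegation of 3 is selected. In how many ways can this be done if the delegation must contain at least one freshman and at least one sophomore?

135

Unrestricted: C(11,3) = 165 ways to pick any 3 of the 11.
Selections missing a whole group: no freshmen → C(5,3) = 10; no sophomores → C(6,3) = 20.
Both groups omitted at once is impossible, so 165 − 30 = 135.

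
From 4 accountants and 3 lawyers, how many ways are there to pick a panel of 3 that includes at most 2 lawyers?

Split by how many lawyers are chosen (0 through 2).
Sum: C(3,0)·C(4,3) + C(3,1)·C(4,2) + C(3,2)·C(4,1) = 4 + 18 + 12 = 34.

34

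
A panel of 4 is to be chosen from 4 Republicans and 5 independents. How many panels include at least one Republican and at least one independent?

With no constraint there are C(9,4) = 126 possible selections.
Subtract selections that omit an entire group: no Republicans → C(5,4) = 5; no independents → C(4,4) = 1.
Both groups omitted at once is impossible, so 126 − 6 = 120.

120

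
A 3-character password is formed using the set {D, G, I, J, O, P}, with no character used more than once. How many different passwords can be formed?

120

This is a permutation of 3 out of 6: P(6,3) = 6!/3!.
That product is 6 × 5 × 4 = 120.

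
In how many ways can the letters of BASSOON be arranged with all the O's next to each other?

Treat the 2 copies of O as a single block. The multiset to arrange is then {OO, A, B, N, S, S}, 6 items in all.
That gives (6)!/(2!) = 360 arrangements.

360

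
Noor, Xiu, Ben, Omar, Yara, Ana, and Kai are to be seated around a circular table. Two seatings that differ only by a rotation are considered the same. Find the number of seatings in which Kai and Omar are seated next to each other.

240

Treat {Kai, Omar} as one unit (2 internal orders) and seat the resulting 6 units around the table: (5)! circular arrangements.
So 2 × (5)! = 2 × 120 = 240.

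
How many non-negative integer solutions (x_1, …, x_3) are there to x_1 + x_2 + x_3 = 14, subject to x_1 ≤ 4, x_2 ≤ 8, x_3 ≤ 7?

20

Without the upper bounds there are C(16,2) = 120 ways to split 14 among 3 variables.
Subtract solutions that violate a single cap (substitute x_i' = x_i − (cap_i+1)): x_1 ≥ 5 gives C(11,2) = 55; x_2 ≥ 9 gives C(7,2) = 21; x_3 ≥ 8 gives C(8,2) = 28. Together 104.
Add back pairs where two caps are both exceeded: 1 + 3 + 0 = 4.
By inclusion–exclusion the count is 120 − 104 + 4 = 20.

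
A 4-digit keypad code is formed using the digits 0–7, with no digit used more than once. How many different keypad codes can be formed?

1680

With no repetition, fill the 4 digits in order: 8 choices, then 7, down to 5.
That product is 8 × 7 × 6 × 5 = 1680.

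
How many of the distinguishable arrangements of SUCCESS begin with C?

120

Fix C in the first position and arrange the remaining 6 letters.
Those 6 letters have S appearing 3 times, giving (6)!/(3!) = 120.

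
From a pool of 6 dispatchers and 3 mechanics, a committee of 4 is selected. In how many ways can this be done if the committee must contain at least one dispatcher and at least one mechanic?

111

Total 4-person selections from all 9: C(9,4) = 126.
Selections missing a whole group: no dispatchers → C(3,4) = 0; no mechanics → C(6,4) = 15.
Both groups omitted at once is impossible, so 126 − 15 = 111.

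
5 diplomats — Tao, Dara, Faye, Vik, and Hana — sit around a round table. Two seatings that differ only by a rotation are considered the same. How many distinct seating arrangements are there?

24

Seat Tao anywhere (absorbing the rotational symmetry), then permute the other 4: (4)! = 24.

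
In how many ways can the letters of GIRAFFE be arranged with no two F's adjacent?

There are 7!/(2!) = 2520 arrangements of GIRAFFE in total.
If the two F's are adjacent, glue them into one block, leaving 6 items to arrange: (6)! = 720 ways.
Hence 2520 − 720 = 1800.

1800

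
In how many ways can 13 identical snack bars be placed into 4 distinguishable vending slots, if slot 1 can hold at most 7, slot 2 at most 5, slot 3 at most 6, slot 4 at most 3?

By stars and bars, unrestricted non-negative solutions to x_1+…+x_4 = 13 number C(13+3,3) = 560.
Subtract solutions that violate a single cap (substitute x_i' = x_i − (cap_i+1)): x_1 ≥ 8 gives C(8,3) = 56; x_2 ≥ 6 gives C(10,3) = 120; x_3 ≥ 7 gives C(9,3) = 84; x_4 ≥ 4 gives C(12,3) = 220. Together 480.
Add back pairs where two caps are both exceeded: 0 + 0 + 4 + 1 + 20 + 10 = 35.
By inclusion–exclusion the count is 560 − 480 + 35 = 115.

115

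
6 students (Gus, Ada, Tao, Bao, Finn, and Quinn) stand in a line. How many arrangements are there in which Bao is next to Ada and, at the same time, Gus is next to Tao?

Treat {Bao,Ada} as one block (2 orders) and {Gus,Tao} as another (2 orders).
That leaves 4 units to arrange: 2 × 2 × 4! = 4 × 24 = 96.

96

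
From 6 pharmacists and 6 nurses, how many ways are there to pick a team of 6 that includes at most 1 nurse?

37

Split by how many nurses are chosen (0 through 1).
Sum: C(6,0)·C(6,6) + C(6,1)·C(6,5) = 1 + 36 = 37.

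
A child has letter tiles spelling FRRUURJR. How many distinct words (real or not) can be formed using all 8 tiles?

The 8 letters of FRRUURJR have repeats: R appearing 4 times and U appearing twice.
So there are 8! / (4!·2!) = 840 distinguishable arrangements.

840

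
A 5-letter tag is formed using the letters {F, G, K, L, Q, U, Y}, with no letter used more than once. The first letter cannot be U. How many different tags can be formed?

2160

The first letter has 7−1 = 6 choices (anything except U).
The remaining 4 letters are filled from the other 6 symbols without repetition: 6 × 5 × 4 × 3 = 360.
Total: 6 × 360 = 2160.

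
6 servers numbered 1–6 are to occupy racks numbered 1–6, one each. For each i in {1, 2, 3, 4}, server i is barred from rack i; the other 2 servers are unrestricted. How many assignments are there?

Let Aᵢ (for 1 ≤ i ≤ 4) be the placements that put server i in its forbidden rack. Any j of these fix j positions, leaving (6−j)! ways to fill the rest, and there are C(4,j) ways to pick which j.
By inclusion–exclusion, the number of valid placements is Σ_{j=0}^{4} (−1)^j C(4,j)·(6−j)!.
Computing: 720 − 480 + 144 − 24 + 2 = 362.

362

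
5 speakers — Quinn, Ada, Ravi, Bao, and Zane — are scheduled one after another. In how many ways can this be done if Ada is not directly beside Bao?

There are 5! = 120 arrangements in all. If Ada and Bao are adjacent, merging them into one block gives 2·(4)! = 48 arrangements.
Complementary counting: 120 − 48 = 72.

72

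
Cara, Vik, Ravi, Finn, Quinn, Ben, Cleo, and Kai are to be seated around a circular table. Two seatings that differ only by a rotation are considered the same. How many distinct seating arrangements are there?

Around a circle, 8 distinct people have 8!/8 = (7)! = 5040 rotationally distinct seatings.

5040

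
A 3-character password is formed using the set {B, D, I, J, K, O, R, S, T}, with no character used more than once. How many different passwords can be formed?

504

With no repetition, fill the 3 characters in order: 9 choices, then 8, down to 7.
That product is 9 × 8 × 7 = 504.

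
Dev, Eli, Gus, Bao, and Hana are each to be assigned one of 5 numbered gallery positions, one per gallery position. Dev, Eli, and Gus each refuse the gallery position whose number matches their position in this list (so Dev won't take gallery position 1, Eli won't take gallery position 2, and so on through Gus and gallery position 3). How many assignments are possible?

Let Aᵢ (for i ∈ {1, 2, 3}) be the placements that put person i in their forbidden gallery position. Any j of these fix j positions, leaving (5−j)! ways to fill the rest, and there are C(3,j) ways to pick which j.
By inclusion–exclusion, the number of valid placements is Σ_{j=0}^{3} (−1)^j C(3,j)·(5−j)!.
Computing: 120 − 72 + 18 − 2 = 64.

64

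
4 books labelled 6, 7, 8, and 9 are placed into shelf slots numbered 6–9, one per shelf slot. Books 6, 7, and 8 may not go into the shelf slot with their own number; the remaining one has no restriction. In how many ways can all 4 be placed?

11

Let Aᵢ (for i ∈ {6, 7, 8}) be the placements that put book i in its forbidden shelf slot. Any j of these fix j positions, leaving (4−j)! ways to fill the rest, and there are C(3,j) ways to pick which j.
By inclusion–exclusion, the number of valid placements is Σ_{j=0}^{3} (−1)^j C(3,j)·(4−j)!.
Computing: 24 − 18 + 6 − 1 = 11.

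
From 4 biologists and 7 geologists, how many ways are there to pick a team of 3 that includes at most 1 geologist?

Split by how many geologists are chosen (0 through 1).
Sum: C(7,0)·C(4,3) + C(7,1)·C(4,2) = 4 + 42 = 46.

46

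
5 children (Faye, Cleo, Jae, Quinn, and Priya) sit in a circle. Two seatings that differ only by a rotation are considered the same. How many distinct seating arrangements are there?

Seat Faye anywhere (absorbing the rotational symmetry), then permute the other 4: (4)! = 24.

24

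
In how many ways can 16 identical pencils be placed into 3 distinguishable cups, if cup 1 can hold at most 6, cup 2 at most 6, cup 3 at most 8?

Without the upper bounds there are C(18,2) = 153 ways to split 16 among 3 cups.
Subtract solutions that violate a single cap (substitute x_i' = x_i − (cap_i+1)): x_1 ≥ 7 gives C(11,2) = 55; x_2 ≥ 7 gives C(11,2) = 55; x_3 ≥ 9 gives C(9,2) = 36. Together 146.
Add back pairs where two caps are both exceeded: 6 + 1 + 1 = 8.
By inclusion–exclusion the count is 153 − 146 + 8 = 15.

15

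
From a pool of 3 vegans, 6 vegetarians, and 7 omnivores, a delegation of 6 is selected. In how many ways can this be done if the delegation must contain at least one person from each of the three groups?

6006

With no constraint there are C(16,6) = 8008 possible selections.
Selections missing a whole group: no vegans → C(13,6) = 1716; no vegetarians → C(10,6) = 210; no omnivores → C(9,6) = 84.
Add back selections omitting two groups (i.e. drawn from a single group): C(3,6) + C(6,6) + C(7,6) = 8.
By inclusion–exclusion: 8008 − 2010 + 8 = 6006.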